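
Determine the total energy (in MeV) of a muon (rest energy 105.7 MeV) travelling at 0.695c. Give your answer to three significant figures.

147 MeV

γ = 1/√(1 − β²) = 1/√(1 − 0.483025) = 1/√0.516975 = 1/0.71901 = 1.3908.
Total energy: E = γmc² = 1.3908 × 105.7 MeV = 147 MeV.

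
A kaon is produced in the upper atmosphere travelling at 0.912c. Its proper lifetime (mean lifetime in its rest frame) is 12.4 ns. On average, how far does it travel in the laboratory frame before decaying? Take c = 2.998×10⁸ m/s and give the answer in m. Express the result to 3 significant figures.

With β = 0.912, γ = 1/√(1 − 0.912²) = 1/√0.168256 = 2.4379.
Lab-frame lifetime: Δt = γτ = 2.4379 × 12.4 ns = 30.23 ns.
Distance: d = vΔt = 0.912 × 2.998×10⁸ m/s × 3.0230×10^-8 s = 8.27 m.

8.27 m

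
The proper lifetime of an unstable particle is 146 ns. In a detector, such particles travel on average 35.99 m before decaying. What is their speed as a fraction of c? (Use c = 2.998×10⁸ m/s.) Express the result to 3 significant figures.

Let x = d/(cτ) = 35.99 m / (2.998×10⁸ m/s × 1.460×10^-7 s) = 0.82224. Since d = βγcτ, x = βγ = β/√(1−β²).
Solving: β² = x²/(1+x²) = 0.676079/1.676079 = 0.403369, so β = 0.635.

0.635c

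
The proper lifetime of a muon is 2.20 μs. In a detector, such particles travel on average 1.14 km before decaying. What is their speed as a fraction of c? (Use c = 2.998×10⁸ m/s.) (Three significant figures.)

d = βγcτ ⇒ βγ = d/(cτ) = 1140 m / (659.56 m) = 1.7284.
β = (βγ)/√(1+(βγ)²) = 1.7284/√3.98737 = 0.866.

0.866c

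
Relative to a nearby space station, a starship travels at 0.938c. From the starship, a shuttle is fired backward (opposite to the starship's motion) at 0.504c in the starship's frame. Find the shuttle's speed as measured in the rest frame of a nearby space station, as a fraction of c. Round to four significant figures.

0.8231c

In units of c, u = (u' + v)/(1 + u'v) with u' = −0.504 and v = 0.938.
Numerator: −0.504 + 0.938 = 0.434. Denominator: 1 + (−0.504)(0.938) = 0.527248.
u = 0.434/0.527248 = 0.82314, so the speed is 0.8231c.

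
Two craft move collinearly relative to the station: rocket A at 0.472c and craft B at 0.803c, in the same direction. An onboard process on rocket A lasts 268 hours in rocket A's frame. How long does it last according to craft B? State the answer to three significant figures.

317 hours

The velocity of rocket A relative to craft B is (0.472 − 0.803)c / (1 − 0.472×0.803) = −0.53303c; relative speed 0.53303c.
At |u| = 0.53303c, γ = (1 − 0.284121)^(−1/2) = 1.1819.
The clock on rocket A records proper time, so craft B measures Δt = γΔτ = 1.1819 × 268 = 317 hours.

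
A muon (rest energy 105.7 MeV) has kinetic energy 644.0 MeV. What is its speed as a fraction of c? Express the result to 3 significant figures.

0.990c

K = (γ−1)mc², so γ = 1 + 644.0/105.7 = 7.0927.
Then v/c = √(1 − γ⁻²) = √(1 − 0.0198782) = √0.9801218 = 0.990.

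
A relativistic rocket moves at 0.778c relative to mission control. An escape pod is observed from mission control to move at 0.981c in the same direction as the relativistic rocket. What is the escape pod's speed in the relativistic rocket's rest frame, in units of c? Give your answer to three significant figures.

Transform to the relativistic rocket's frame: u' = (u − v)/(1 − uv/c²).
u' = (0.981 − 0.778)/(1 − 0.981×0.778) = 0.203/0.236782 = 0.85733.
Speed in the relativistic rocket's frame: 0.857c (in the same direction).

0.857c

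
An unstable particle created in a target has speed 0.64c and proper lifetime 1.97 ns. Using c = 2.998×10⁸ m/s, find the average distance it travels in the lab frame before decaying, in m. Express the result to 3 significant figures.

γ = 1/√(1 − β²) = 1/√(1 − 0.4096) = 1/√0.5904 = 1/0.768375 = 1.3014.
Lab-frame lifetime: Δt = γτ = 1.3014 × 1.97 ns = 2.5638 ns.
Distance: d = vΔt = 0.64 × 2.998×10⁸ m/s × 2.5638×10^-9 s = 0.492 m.

0.492 m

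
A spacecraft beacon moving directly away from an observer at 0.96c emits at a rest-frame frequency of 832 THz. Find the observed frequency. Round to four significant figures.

Relativistic Doppler (source moving away): f_obs = f_src · √((1−β)/(1+β)).
With β = 0.96: factor = √(0.04/1.96) = 0.14286.
f_obs = 832 × 0.14286 = 118.9 THz.

118.9 THz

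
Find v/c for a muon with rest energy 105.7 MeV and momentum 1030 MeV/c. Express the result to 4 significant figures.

0.9948

pc/(mc²) = 1030/105.7 = 9.7446 = βγ = β/√(1−β²).
So β² = x²/(1 + x²) with x = 9.7446: x² = 94.9572, β² = 94.9572/95.9572 = 0.989579, β = 0.9948.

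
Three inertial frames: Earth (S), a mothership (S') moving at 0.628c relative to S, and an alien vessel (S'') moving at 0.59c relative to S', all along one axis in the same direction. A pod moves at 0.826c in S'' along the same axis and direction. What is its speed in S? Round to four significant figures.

0.9888c

Compose velocities in two stages. Stage 1 (into S'): u₁ = (0.826+0.59)/(1+0.826×0.59) = 0.95204.
Stage 2 (into S): u = (0.95204+0.628)/(1+0.95204×0.628) = 0.98883, so the speed is 0.9888c.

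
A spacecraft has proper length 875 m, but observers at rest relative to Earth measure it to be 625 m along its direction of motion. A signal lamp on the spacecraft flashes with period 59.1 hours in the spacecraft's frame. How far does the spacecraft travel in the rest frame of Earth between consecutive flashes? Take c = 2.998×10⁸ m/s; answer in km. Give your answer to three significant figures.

From L = L₀/γ: γ = 875/625 = 1.4.
β = √(1 − 1/γ²) = 0.69985. Lab-frame period = γτ = 1.4×59.1 hours = 82.74 hours. Distance = βc × γτ = 0.69985 × 2.998×10⁸ m/s × 297864 s = 6.2496×10^13 m = 6.25×10^10 km.

6.25×10^10 km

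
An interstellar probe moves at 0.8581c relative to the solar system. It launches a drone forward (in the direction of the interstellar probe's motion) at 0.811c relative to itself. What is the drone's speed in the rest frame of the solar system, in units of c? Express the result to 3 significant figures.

0.984c

In units of c, u = (u' + v)/(1 + u'v) with u' = 0.811 and v = 0.8581.
Numerator: 0.811 + 0.8581 = 1.6691. Denominator: 1 + (0.811)(0.8581) = 1.6959191.
u = 1.6691/1.6959191 = 0.98419, so the speed is 0.984c.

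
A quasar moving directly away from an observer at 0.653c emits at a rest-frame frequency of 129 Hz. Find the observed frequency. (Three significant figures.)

Relativistic Doppler (source moving away): f_obs = f_src · √((1−β)/(1+β)).
With β = 0.653: factor = √(0.347/1.653) = 0.45817.
f_obs = 129 × 0.45817 = 59.1 Hz.

59.1 Hz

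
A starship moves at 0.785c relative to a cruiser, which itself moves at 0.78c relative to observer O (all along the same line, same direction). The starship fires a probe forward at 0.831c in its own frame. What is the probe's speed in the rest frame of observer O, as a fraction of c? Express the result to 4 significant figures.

0.9973c

Apply u = (u'+v)/(1+u'v) twice. Probe in the cruiser frame: (0.831+0.785)/(1+0.831·0.785) = 1.616/1.652335 = 0.97801c.
That velocity, transformed to the rest frame of observer O: (0.97801+0.78)/(1+0.97801·0.78) = 1.75801/1.7628478 = 0.99726c.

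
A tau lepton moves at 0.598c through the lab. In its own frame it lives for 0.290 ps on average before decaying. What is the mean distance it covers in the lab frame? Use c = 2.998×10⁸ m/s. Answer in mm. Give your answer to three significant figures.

0.0649 mm

Lorentz factor: γ = (1 − 0.357604)^(−1/2) = 1.2477.
Lab-frame lifetime: Δt = γτ = 1.2477 × 0.290 ps = 0.36183 ps.
Distance: d = vΔt = 0.598 × 2.998×10⁸ m/s × 3.6183×10^-13 s = 6.49×10^-5 m = 0.0649 mm.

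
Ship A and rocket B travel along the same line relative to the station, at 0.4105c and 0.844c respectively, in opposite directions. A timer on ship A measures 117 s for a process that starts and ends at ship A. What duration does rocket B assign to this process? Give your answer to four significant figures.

The velocity of ship A relative to rocket B is (0.4105 + 0.844)c / (1 + 0.4105×0.844) = 0.9317c; relative speed 0.9317c.
At |u| = 0.9317c, γ = (1 − 0.868065)^(−1/2) = 2.7531.
The clock on ship A records proper time, so rocket B measures Δt = γΔτ = 2.7531 × 117 = 322.1 s.

322.1 s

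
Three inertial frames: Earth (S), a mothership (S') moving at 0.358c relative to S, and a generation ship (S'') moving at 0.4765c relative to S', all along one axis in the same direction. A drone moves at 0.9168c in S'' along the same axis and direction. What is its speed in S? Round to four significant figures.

Compose velocities in two stages. Stage 1 (into S'): u₁ = (0.9168+0.4765)/(1+0.9168×0.4765) = 0.96969.
Stage 2 (into S): u = (0.96969+0.358)/(1+0.96969×0.358) = 0.98556, so the speed is 0.9856c.

0.9856c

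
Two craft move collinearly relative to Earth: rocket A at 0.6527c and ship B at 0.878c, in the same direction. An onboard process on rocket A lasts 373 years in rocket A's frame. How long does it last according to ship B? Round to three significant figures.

439 years

Transform rocket A's velocity into ship B's frame: (0.6527 − 0.878)/(1 − 0.6527·0.878) = −0.2253/0.4269294, so the relative speed is 0.52772c.
γ for this relative speed: γ = 1/√(1 − 0.278488) = 1.1773.
Rocket A's interval is proper; time dilation gives Δt_B = γΔτ = 1.1773 × 373 years = 439 years.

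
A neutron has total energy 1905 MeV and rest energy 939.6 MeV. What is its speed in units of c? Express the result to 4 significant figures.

0.8699c

Total energy E = γmc² gives γ = 1905/939.6 = 2.0275.
Hence β = √(1 − 1/γ²) = √(1 − 0.243264) = √0.756736 = 0.8699.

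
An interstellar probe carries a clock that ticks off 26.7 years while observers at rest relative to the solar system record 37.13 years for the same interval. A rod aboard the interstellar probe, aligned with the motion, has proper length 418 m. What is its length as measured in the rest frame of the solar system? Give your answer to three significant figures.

From Δt = γΔτ: γ = 37.13/26.7 = 1.39064.
The rod contracts by the same γ: 418 m / 1.39064 = 301 m.

301 m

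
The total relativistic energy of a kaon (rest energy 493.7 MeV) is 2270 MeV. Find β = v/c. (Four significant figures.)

γ = E/(mc²) = 2270/493.7 = 4.5979.
β = √(1 − 1/γ²) = √(1 − 0.0473022) = √0.9526978 = 0.9761.

0.9761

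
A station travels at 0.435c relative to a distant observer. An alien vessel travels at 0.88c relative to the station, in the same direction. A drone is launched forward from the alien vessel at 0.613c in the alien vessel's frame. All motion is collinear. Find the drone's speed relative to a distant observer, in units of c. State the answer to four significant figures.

Compose velocities in two stages. Stage 1 (into S'): u₁ = (0.613+0.88)/(1+0.613×0.88) = 0.96983.
Stage 2 (into S): u = (0.96983+0.435)/(1+0.96983×0.435) = 0.98801, so the speed is 0.9880c.

0.9880c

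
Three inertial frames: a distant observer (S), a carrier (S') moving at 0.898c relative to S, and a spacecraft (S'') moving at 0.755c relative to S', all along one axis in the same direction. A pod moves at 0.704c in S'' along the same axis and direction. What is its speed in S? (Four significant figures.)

First combine the pod and spacecraft (S''→S'): u₁ = (0.704 + 0.755)/(1 + 0.704×0.755) = 1.459/1.53152 = 0.95265.
Then combine with the carrier (S'→S): u = (0.95265 + 0.898)/(1 + 0.95265×0.898) = 1.85065/1.8554797 = 0.9974.

0.9974c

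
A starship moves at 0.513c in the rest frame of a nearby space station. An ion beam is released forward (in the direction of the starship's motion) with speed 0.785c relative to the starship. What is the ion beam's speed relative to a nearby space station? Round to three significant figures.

Relativistic velocity addition: u = (u' + v)/(1 + u'v/c²), with u' = 0.785c and v = 0.513c.
Numerator: 0.785 + 0.513 = 1.298. Denominator: 1 + (0.785)(0.513) = 1.402705.
u = 1.298/1.402705 = 0.92535, so the speed is 0.925c.

0.925c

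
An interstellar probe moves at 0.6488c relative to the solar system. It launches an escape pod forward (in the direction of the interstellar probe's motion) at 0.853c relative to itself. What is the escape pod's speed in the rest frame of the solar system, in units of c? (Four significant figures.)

Relativistic velocity addition: u = (u' + v)/(1 + u'v/c²), with u' = 0.853c and v = 0.6488c.
Numerator: 0.853 + 0.6488 = 1.5018. Denominator: 1 + (0.853)(0.6488) = 1.5534264.
u = 1.5018/1.5534264 = 0.96677, so the speed is 0.9668c.

0.9668c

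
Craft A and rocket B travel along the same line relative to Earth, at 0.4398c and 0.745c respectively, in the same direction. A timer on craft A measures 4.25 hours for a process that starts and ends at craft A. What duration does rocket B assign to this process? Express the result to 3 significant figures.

4.77 hours

Transform craft A's velocity into rocket B's frame: (0.4398 − 0.745)/(1 − 0.4398·0.745) = −0.3052/0.672349, so the relative speed is 0.45393c.
At |u| = 0.45393c, γ = (1 − 0.206052)^(−1/2) = 1.1223.
Craft A's interval is proper; time dilation gives Δt_B = γΔτ = 1.1223 × 4.25 hours = 4.77 hours.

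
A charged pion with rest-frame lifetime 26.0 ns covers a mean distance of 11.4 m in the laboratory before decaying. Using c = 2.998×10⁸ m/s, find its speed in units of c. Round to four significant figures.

Lab distance = (lab lifetime)·v = γτ·βc, so βγ = d/(cτ) = 11.40/(2.998×10⁸ × 2.600×10^-8) = 1.4625.
With βγ = 1.4625: γ² = 1 + (βγ)² = 3.13891, and β = (βγ)/γ = 1.4625/1.7717 = 0.8255.

0.8255c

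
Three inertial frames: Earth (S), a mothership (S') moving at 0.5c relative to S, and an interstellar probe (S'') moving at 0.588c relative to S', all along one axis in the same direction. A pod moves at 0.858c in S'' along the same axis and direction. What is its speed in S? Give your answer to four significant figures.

0.9869c

First combine the pod and interstellar probe (S''→S'): u₁ = (0.858 + 0.588)/(1 + 0.858×0.588) = 1.446/1.504504 = 0.96111.
Then combine with the mothership (S'→S): u = (0.96111 + 0.5)/(1 + 0.96111×0.5) = 1.46111/1.480555 = 0.98687.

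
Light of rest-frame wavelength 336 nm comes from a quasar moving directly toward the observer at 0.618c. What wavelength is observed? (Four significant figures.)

163.3 nm

Relativistic Doppler for wavelength: λ_obs = λ_src · √((1−β)/(1+β)).
With β = 0.618: factor = √(0.382/1.618) = 0.48589.
λ_obs = 336 × 0.48589 = 163.3 nm.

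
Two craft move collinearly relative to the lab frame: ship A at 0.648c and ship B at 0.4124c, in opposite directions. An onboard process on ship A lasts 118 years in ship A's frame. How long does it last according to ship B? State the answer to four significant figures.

The velocity of ship A relative to ship B is (0.648 + 0.4124)c / (1 + 0.648×0.4124) = 0.83678c; relative speed 0.83678c.
γ for this relative speed: γ = 1/√(1 − 0.700201) = 1.8264.
Ship A's interval is proper; time dilation gives Δt_B = γΔτ = 1.8264 × 118 years = 215.5 years.

215.5 years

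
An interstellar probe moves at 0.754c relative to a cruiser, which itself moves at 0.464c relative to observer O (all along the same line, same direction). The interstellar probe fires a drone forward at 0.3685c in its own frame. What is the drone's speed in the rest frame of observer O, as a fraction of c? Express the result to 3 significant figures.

0.954c

First combine the drone and interstellar probe (S''→S'): u₁ = (0.3685 + 0.754)/(1 + 0.3685×0.754) = 1.1225/1.277849 = 0.87843.
Then combine with the cruiser (S'→S): u = (0.87843 + 0.464)/(1 + 0.87843×0.464) = 1.34243/1.40759152 = 0.95371.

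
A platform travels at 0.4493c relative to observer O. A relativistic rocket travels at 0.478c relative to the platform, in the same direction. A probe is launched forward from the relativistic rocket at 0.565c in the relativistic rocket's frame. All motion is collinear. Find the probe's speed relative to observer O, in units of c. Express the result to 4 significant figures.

0.9281c

First combine the probe and relativistic rocket (S''→S'): u₁ = (0.565 + 0.478)/(1 + 0.565×0.478) = 1.043/1.27007 = 0.82121.
Then combine with the platform (S'→S): u = (0.82121 + 0.4493)/(1 + 0.82121×0.4493) = 1.27051/1.368969653 = 0.92808.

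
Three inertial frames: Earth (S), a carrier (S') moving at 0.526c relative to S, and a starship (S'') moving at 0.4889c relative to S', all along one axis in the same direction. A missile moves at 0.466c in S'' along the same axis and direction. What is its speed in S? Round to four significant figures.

First combine the missile and starship (S''→S'): u₁ = (0.466 + 0.4889)/(1 + 0.466×0.4889) = 0.9549/1.2278274 = 0.77772.
Then combine with the carrier (S'→S): u = (0.77772 + 0.526)/(1 + 0.77772×0.526) = 1.30372/1.40908072 = 0.92523.

0.9252c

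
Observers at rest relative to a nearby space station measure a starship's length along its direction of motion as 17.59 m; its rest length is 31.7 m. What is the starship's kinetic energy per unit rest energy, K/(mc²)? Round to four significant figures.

From L = L₀/γ: γ = 31.7/17.59 = 1.80216.
Since K = (γ−1)mc², K/(mc²) = 1.80216 − 1 = 0.8022.

0.8022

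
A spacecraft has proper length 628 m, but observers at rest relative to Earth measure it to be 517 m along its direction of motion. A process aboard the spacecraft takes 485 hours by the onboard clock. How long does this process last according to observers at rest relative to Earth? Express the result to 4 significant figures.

Length contraction gives γ = L₀/L = 628/517 = 1.2147.
Δt = γΔτ = 1.2147 × 485 = 589.1 hours.

589.1 hours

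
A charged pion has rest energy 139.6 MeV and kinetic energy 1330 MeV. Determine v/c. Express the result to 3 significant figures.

0.995

γ = 1 + K/(mc²) = 1 + 1330/139.6 = 10.527.
β = √(1 − 1/γ²) = √(1 − 0.00902383) = √0.99097617 = 0.995.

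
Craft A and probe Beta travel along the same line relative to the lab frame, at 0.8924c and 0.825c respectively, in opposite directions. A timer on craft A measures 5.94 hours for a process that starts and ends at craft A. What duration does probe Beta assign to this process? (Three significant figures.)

The velocity of craft A relative to probe Beta is (0.8924 + 0.825)c / (1 + 0.8924×0.825) = 0.98915c; relative speed 0.98915c.
At |u| = 0.98915c, γ = (1 − 0.978418)^(−1/2) = 6.807.
Craft A's interval is proper; time dilation gives Δt_B = γΔτ = 6.807 × 5.94 hours = 40.4 hours.

40.4 hours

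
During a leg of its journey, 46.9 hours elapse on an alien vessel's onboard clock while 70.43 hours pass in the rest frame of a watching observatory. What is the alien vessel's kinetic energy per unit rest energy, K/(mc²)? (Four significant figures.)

From Δt = γΔτ: γ = 70.43/46.9 = 1.50171.
K/(mc²) = γ − 1 = 1.50171 − 1 = 0.5017.

0.5017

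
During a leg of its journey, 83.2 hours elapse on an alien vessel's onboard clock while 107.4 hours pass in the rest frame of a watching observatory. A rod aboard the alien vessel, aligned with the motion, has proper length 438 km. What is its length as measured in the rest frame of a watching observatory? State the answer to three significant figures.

γ = Δt/Δτ = 107.4/83.2 = 1.29087.
L = L₀/γ = 438/1.29087 = 339 km.

339 km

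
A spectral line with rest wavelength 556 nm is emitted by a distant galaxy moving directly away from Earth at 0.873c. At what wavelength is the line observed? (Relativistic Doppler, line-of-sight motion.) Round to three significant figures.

2140 nm

Relativistic Doppler for wavelength: λ_obs = λ_src · √((1+β)/(1−β)).
With β = 0.873: factor = √(1.873/0.127) = 3.8403.
λ_obs = 556 × 3.8403 = 2140 nm.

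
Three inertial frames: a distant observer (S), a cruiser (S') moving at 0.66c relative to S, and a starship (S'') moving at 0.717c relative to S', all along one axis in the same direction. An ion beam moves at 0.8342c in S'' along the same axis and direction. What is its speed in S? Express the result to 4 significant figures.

Compose velocities in two stages. Stage 1 (into S'): u₁ = (0.8342+0.717)/(1+0.8342×0.717) = 0.97064.
Stage 2 (into S): u = (0.97064+0.66)/(1+0.97064×0.66) = 0.99392, so the speed is 0.9939c.

0.9939c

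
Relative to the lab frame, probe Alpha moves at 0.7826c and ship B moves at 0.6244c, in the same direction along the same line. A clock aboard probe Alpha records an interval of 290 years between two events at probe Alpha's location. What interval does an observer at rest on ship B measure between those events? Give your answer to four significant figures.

305.0 years

Speed of probe Alpha in ship B's frame: u = (v_A − v_B)/(1 − v_A v_B/c²) = (0.7826 − 0.6244)/(1 − 0.7826×0.6244) = 0.1582/0.51134456 = 0.30938; |u| = 0.30938c.
At |u| = 0.30938c, γ = (1 − 0.095716)^(−1/2) = 1.0516.
The clock on probe Alpha records proper time, so ship B measures Δt = γΔτ = 1.0516 × 290 = 305.0 years.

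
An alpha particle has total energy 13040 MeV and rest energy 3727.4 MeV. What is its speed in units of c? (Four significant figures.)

Total energy E = γmc² gives γ = 13040/3727.4 = 3.4984.
Hence β = √(1 − 1/γ²) = √(1 − 0.0817073) = √0.9182927 = 0.9583.

0.9583c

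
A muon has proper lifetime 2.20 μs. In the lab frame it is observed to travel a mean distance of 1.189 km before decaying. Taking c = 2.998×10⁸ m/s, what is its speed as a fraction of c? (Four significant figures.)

0.8745c

Let x = d/(cτ) = 1189 m / (2.998×10⁸ m/s × 2.200×10^-6 s) = 1.8027. Since d = βγcτ, x = βγ = β/√(1−β²).
Solving: β² = x²/(1+x²) = 3.24973/4.24973 = 0.764691, so β = 0.8745.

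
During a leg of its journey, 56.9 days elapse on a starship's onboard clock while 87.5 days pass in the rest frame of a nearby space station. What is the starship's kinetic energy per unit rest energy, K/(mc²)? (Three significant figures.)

0.538

From Δt = γΔτ: γ = 87.5/56.9 = 1.53779.
K/(mc²) = γ − 1 = 1.53779 − 1 = 0.538.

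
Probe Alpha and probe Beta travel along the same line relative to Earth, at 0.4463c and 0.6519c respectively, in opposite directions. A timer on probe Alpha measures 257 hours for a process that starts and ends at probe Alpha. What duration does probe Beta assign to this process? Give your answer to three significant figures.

The velocity of probe Alpha relative to probe Beta is (0.4463 + 0.6519)c / (1 + 0.4463×0.6519) = 0.8507c; relative speed 0.8507c.
γ for this relative speed: γ = 1/√(1 − 0.72369) = 1.9024.
Probe Alpha's interval is proper; time dilation gives Δt_B = γΔτ = 1.9024 × 257 hours = 489 hours.

489 hours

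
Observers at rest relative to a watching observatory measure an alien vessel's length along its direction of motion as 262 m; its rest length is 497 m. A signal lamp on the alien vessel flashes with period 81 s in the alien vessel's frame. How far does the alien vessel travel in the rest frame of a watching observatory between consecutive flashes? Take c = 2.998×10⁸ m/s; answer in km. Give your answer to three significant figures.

Length contraction gives γ = L₀/L = 497/262 = 1.89695.
β = √(1 − 1/γ²) = 0.84976. Lab-frame period = γτ = 1.89695×81 s = 153.65 s. Distance = βc × γτ = 0.84976 × 2.998×10⁸ m/s × 153.65 s = 3.9144×10^10 m = 3.91×10^7 km.

3.91×10^7 km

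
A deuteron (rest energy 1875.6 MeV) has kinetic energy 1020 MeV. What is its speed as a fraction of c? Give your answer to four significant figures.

0.7619c

γ = 1 + K/(mc²) = 1 + 1020/1875.6 = 1.5438.
β = √(1 − 1/γ²) = √(1 − 0.419583) = √0.580417 = 0.7619.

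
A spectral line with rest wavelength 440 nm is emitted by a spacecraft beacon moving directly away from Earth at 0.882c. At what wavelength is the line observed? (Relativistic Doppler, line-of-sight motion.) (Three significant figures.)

1760 nm

Relativistic Doppler for wavelength: λ_obs = λ_src · √((1+β)/(1−β)).
With β = 0.882: factor = √(1.882/0.118) = 3.9936.
λ_obs = 440 × 3.9936 = 1760 nm.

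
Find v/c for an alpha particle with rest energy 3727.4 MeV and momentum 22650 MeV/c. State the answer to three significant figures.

βγ = pc/(mc²) = 22650/3727.4 = 6.0766.
Since γ² = 1 + (βγ)² = 37.9251, γ = √37.9251 = 6.15834, and β = (βγ)/γ = 6.0766/6.15834 = 0.987.

0.987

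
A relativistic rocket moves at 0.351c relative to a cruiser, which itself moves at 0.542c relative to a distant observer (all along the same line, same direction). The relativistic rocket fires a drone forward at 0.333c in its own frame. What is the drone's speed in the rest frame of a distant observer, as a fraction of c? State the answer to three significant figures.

0.867c

Apply u = (u'+v)/(1+u'v) twice. Drone in the cruiser frame: (0.333+0.351)/(1+0.333·0.351) = 0.684/1.116883 = 0.61242c.
That velocity, transformed to the rest frame of a distant observer: (0.61242+0.542)/(1+0.61242·0.542) = 1.15442/1.33193164 = 0.86673c.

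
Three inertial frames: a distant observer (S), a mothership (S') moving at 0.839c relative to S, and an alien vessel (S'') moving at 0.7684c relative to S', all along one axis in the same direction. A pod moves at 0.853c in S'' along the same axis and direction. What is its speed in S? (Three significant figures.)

0.998c

First combine the pod and alien vessel (S''→S'): u₁ = (0.853 + 0.7684)/(1 + 0.853×0.7684) = 1.6214/1.6554452 = 0.97943.
Then combine with the mothership (S'→S): u = (0.97943 + 0.839)/(1 + 0.97943×0.839) = 1.81843/1.82174177 = 0.99818.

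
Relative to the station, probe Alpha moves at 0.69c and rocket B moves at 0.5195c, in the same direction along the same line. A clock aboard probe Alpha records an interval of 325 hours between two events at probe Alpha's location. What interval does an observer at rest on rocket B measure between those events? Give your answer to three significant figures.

337 hours

The velocity of probe Alpha relative to rocket B is (0.69 − 0.5195)c / (1 − 0.69×0.5195) = 0.26576c; relative speed 0.26576c.
γ for this relative speed: γ = 1/√(1 − 0.0706284) = 1.0373.
The clock on probe Alpha records proper time, so rocket B measures Δt = γΔτ = 1.0373 × 325 = 337 hours.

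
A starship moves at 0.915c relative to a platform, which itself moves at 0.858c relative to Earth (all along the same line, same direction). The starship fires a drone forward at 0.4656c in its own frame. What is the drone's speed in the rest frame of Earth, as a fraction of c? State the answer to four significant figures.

0.9975c

First combine the drone and starship (S''→S'): u₁ = (0.4656 + 0.915)/(1 + 0.4656×0.915) = 1.3806/1.426024 = 0.96815.
Then combine with the platform (S'→S): u = (0.96815 + 0.858)/(1 + 0.96815×0.858) = 1.82615/1.8306727 = 0.99753.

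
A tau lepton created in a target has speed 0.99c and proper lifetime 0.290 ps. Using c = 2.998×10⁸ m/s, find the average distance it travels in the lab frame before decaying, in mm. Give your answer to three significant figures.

Lorentz factor: γ = (1 − 0.9801)^(−1/2) = 7.0888.
Lab-frame lifetime: Δt = γτ = 7.0888 × 0.290 ps = 2.0558 ps.
Distance: d = vΔt = 0.99 × 2.998×10⁸ m/s × 2.0558×10^-12 s = 6.10×10^-4 m = 0.610 mm.

0.610 mm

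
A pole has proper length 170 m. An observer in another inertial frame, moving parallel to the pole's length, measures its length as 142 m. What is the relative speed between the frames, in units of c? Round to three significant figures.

0.550c

Length contraction gives γ = L₀/L = 170/142 = 1.1972.
β = √(1 − 1/γ²) = √0.302303 = 0.550.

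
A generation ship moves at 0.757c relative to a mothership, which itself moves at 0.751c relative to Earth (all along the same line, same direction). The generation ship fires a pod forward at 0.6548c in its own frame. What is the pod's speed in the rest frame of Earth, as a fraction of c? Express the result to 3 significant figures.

0.992c

Compose velocities in two stages. Stage 1 (into S'): u₁ = (0.6548+0.757)/(1+0.6548×0.757) = 0.94392.
Stage 2 (into S): u = (0.94392+0.751)/(1+0.94392×0.751) = 0.99183, so the speed is 0.992c.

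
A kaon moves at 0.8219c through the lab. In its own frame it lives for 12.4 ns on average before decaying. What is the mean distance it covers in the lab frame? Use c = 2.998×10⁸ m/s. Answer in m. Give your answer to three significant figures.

With β = 0.8219, γ = 1/√(1 − 0.8219²) = 1/√0.32448039 = 1.7555.
Lab-frame lifetime: Δt = γτ = 1.7555 × 12.4 ns = 21.768 ns.
Distance: d = vΔt = 0.8219 × 2.998×10⁸ m/s × 2.1768×10^-8 s = 5.36 m.

5.36 m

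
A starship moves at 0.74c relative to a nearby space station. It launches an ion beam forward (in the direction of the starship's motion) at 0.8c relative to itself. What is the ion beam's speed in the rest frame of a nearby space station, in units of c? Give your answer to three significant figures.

In units of c, u = (u' + v)/(1 + u'v) with u' = 0.8 and v = 0.74.
Numerator: 0.8 + 0.74 = 1.54. Denominator: 1 + (0.8)(0.74) = 1.592.
u = 1.54/1.592 = 0.96734, so the speed is 0.967c.

0.967c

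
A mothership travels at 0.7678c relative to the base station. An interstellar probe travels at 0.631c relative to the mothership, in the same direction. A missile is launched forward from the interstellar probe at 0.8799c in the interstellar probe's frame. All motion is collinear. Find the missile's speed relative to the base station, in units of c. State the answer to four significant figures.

0.9962c

Apply u = (u'+v)/(1+u'v) twice. Missile in the mothership frame: (0.8799+0.631)/(1+0.8799·0.631) = 1.5109/1.5552169 = 0.9715c.
That velocity, transformed to the rest frame of the base station: (0.9715+0.7678)/(1+0.9715·0.7678) = 1.7393/1.7459177 = 0.99621c.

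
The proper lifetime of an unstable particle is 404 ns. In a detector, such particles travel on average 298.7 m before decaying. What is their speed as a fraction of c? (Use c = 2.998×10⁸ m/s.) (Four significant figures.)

0.9267c

Lab distance = (lab lifetime)·v = γτ·βc, so βγ = d/(cτ) = 298.7/(2.998×10⁸ × 4.040×10^-7) = 2.4662.
With βγ = 2.4662: γ² = 1 + (βγ)² = 7.08214, and β = (βγ)/γ = 2.4662/2.66123 = 0.9267.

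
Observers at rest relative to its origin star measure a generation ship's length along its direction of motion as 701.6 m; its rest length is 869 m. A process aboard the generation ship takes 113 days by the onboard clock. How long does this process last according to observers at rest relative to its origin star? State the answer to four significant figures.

140.0 days

γ = L₀/L = 869/701.6 = 1.2386.
Δt = γΔτ = 1.2386 × 113 = 140.0 days.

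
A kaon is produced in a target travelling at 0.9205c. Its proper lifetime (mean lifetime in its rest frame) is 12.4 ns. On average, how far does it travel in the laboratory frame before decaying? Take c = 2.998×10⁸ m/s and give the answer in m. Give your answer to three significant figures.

γ = 1/√(1 − β²) = 1/√(1 − 0.84732025) = 1/√0.15267975 = 1/0.390743 = 2.5592.
Lab-frame lifetime: Δt = γτ = 2.5592 × 12.4 ns = 31.734 ns.
Distance: d = vΔt = 0.9205 × 2.998×10⁸ m/s × 3.1734×10^-8 s = 8.76 m.

8.76 m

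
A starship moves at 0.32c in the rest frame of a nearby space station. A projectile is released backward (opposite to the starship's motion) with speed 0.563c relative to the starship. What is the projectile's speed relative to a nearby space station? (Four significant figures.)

In units of c, u = (u' + v)/(1 + u'v) with u' = −0.563 and v = 0.32.
Numerator: −0.563 + 0.32 = −0.243. Denominator: 1 + (−0.563)(0.32) = 0.81984.
u = −0.243/0.81984 = −0.2964, so the speed is 0.2964c.

0.2964c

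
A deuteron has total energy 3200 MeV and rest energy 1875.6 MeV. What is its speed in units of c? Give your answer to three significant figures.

0.810c

Total energy E = γmc² gives γ = 3200/1875.6 = 1.7061.
Hence β = √(1 − 1/γ²) = √(1 − 0.343551) = √0.656449 = 0.810.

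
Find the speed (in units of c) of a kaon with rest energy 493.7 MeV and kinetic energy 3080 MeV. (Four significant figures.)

0.9904c

K = (γ−1)mc², so γ = 1 + 3080/493.7 = 7.2386.
Then v/c = √(1 − γ⁻²) = √(1 − 0.0190849) = √0.9809151 = 0.9904.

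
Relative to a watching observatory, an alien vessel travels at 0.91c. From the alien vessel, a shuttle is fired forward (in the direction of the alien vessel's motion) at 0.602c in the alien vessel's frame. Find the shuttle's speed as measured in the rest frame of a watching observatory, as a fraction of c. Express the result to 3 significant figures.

Relativistic velocity addition: u = (u' + v)/(1 + u'v/c²), with u' = 0.602c and v = 0.91c.
Numerator: 0.602 + 0.91 = 1.512. Denominator: 1 + (0.602)(0.91) = 1.54782.
u = 1.512/1.54782 = 0.97686, so the speed is 0.977c.

0.977c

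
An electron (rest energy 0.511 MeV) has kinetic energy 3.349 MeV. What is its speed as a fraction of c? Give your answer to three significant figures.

K = (γ−1)mc², so γ = 1 + 3.349/0.511 = 7.5538.
Then v/c = √(1 − γ⁻²) = √(1 − 0.0175254) = √0.9824746 = 0.991.

0.991c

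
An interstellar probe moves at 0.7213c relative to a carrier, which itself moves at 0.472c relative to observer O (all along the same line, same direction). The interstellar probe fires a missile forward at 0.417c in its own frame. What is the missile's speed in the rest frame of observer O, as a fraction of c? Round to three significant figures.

0.953c

Apply u = (u'+v)/(1+u'v) twice. Missile in the carrier frame: (0.417+0.7213)/(1+0.417·0.7213) = 1.1383/1.3007821 = 0.87509c.
That velocity, transformed to the rest frame of observer O: (0.87509+0.472)/(1+0.87509·0.472) = 1.34709/1.41304248 = 0.95333c.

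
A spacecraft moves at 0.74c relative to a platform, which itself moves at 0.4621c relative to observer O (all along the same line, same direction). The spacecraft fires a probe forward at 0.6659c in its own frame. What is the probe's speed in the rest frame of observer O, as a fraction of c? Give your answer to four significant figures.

0.9782c

First combine the probe and spacecraft (S''→S'): u₁ = (0.6659 + 0.74)/(1 + 0.6659×0.74) = 1.4059/1.492766 = 0.94181.
Then combine with the platform (S'→S): u = (0.94181 + 0.4621)/(1 + 0.94181×0.4621) = 1.40391/1.435210401 = 0.97819.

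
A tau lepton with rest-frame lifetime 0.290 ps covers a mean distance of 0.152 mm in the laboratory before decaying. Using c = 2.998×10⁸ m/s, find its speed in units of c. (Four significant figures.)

0.8680c

Lab distance = (lab lifetime)·v = γτ·βc, so βγ = d/(cτ) = 1.520×10^-4/(2.998×10⁸ × 2.900×10^-13) = 1.7483.
With βγ = 1.7483: γ² = 1 + (βγ)² = 4.05655, and β = (βγ)/γ = 1.7483/2.01409 = 0.8680.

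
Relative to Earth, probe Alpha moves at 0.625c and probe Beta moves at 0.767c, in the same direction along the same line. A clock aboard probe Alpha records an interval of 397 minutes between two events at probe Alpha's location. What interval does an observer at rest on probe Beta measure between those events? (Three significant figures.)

The velocity of probe Alpha relative to probe Beta is (0.625 − 0.767)c / (1 − 0.625×0.767) = −0.27275c; relative speed 0.27275c.
At |u| = 0.27275c, γ = (1 − 0.0743926)^(−1/2) = 1.0394.
Probe Alpha's interval is proper; time dilation gives Δt_B = γΔτ = 1.0394 × 397 minutes = 413 minutes.

413 minutes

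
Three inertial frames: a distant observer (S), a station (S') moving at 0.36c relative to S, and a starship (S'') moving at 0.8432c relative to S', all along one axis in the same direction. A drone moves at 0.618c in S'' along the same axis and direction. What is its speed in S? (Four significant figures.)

0.9813c

First combine the drone and starship (S''→S'): u₁ = (0.618 + 0.8432)/(1 + 0.618×0.8432) = 1.4612/1.5210976 = 0.96062.
Then combine with the station (S'→S): u = (0.96062 + 0.36)/(1 + 0.96062×0.36) = 1.32062/1.3458232 = 0.98127.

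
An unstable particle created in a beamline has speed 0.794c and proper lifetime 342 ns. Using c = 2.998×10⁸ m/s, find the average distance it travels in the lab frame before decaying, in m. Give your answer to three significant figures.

With β = 0.794, γ = 1/√(1 − 0.794²) = 1/√0.369564 = 1.645.
Lab-frame lifetime: Δt = γτ = 1.645 × 342 ns = 562.59 ns.
Distance: d = vΔt = 0.794 × 2.998×10⁸ m/s × 5.6259×10^-7 s = 134 m.

134 m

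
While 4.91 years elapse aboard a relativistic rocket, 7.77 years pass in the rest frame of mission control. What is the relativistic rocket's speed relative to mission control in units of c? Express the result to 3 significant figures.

γ = Δt/Δτ = 7.77/4.91 = 1.5825.
β = √(1 − 1/γ²) = √(1 − 0.399312) = √0.600688 = 0.775.

0.775c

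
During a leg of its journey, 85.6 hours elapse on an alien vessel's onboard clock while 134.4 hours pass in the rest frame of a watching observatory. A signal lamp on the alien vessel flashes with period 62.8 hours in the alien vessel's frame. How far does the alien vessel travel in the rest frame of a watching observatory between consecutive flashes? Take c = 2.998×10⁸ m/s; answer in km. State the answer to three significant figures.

8.20×10^10 km

From Δt = γΔτ: γ = 134.4/85.6 = 1.57009.
β = √(1 − 1/γ²) = 0.77094. Lab-frame period = γτ = 1.57009×62.8 hours = 98.602 hours. Distance = βc × γτ = 0.77094 × 2.998×10⁸ m/s × 354967.2 s = 8.2043×10^13 m = 8.20×10^10 km.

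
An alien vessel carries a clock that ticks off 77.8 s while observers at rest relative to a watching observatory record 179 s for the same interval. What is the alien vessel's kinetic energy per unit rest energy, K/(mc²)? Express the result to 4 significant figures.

1.301

The time-dilation ratio gives γ = 179/77.8 = 2.30077.
Since K = (γ−1)mc², K/(mc²) = 2.30077 − 1 = 1.301.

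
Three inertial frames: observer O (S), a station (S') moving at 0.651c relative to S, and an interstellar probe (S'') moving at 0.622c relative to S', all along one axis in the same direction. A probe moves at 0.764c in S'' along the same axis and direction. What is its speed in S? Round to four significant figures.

0.9869c

First combine the probe and interstellar probe (S''→S'): u₁ = (0.764 + 0.622)/(1 + 0.764×0.622) = 1.386/1.475208 = 0.93953.
Then combine with the station (S'→S): u = (0.93953 + 0.651)/(1 + 0.93953×0.651) = 1.59053/1.61163403 = 0.98691.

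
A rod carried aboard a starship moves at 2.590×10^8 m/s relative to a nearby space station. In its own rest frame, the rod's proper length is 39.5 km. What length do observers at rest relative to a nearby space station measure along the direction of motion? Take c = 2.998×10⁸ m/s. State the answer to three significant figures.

β = v/c = (2.590×10^8 m/s)/(2.998×10⁸ m/s) = 0.863909.
β² = 0.7463388, so γ = 1/√0.2536612 = 1.9855.
Along the direction of motion the measured length is L₀/γ = 39.5/1.9855 = 19.9 km.

19.9 km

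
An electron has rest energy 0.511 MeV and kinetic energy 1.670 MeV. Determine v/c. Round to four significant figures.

K = (γ−1)mc², so γ = 1 + 1.670/0.511 = 4.2681.
Then v/c = √(1 − γ⁻²) = √(1 − 0.0548948) = √0.9451052 = 0.9722.

0.9722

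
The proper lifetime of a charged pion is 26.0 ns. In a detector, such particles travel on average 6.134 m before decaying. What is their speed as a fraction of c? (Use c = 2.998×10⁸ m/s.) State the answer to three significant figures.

d = βγcτ ⇒ βγ = d/(cτ) = 6.134 m / (7.7948 m) = 0.78693.
β = (βγ)/√(1+(βγ)²) = 0.78693/√1.619259 = 0.618.

0.618c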